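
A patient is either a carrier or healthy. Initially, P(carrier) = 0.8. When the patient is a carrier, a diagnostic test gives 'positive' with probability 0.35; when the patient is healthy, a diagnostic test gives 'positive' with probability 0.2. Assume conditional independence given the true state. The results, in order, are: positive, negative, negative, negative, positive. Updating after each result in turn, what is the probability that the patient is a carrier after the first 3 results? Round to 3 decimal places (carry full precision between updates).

0.822

Each posterior becomes the prior for the next update.
After 'positive': P(carrier) = 0.35·0.8000 / (0.35·0.8000 + 0.2·0.2000) ≈ 0.8750
After 'negative': P(carrier) = 0.65·0.8750 / (0.65·0.8750 + 0.8·0.1250) ≈ 0.8505
After 'negative': P(carrier) = 0.65·0.8505 / (0.65·0.8505 + 0.8·0.1495) ≈ 0.8221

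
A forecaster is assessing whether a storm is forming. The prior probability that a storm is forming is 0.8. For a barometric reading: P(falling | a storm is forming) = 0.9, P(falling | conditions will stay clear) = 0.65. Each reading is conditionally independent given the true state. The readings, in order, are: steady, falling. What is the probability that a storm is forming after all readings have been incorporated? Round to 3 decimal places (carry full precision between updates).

Apply Bayes' rule sequentially, carrying P(storm) forward.
After 'steady': P(storm) = 0.1·0.8000 / (0.1·0.8000 + 0.35·0.2000) ≈ 0.5333
After 'falling': P(storm) = 0.9·0.5333 / (0.9·0.5333 + 0.65·0.4667) ≈ 0.6128

0.613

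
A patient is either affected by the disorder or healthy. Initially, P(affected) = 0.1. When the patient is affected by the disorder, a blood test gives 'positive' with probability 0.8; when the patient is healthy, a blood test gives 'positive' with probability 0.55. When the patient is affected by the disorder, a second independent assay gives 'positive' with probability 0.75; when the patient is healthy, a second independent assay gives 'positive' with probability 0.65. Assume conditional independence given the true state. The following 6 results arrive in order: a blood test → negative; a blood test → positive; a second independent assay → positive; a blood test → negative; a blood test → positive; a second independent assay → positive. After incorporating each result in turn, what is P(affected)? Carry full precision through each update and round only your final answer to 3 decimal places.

0.058

After a blood test='negative': P(affected) = 0.2·0.1000 / (0.2·0.1000 + 0.45·0.9000) ≈ 0.0471
After a blood test='positive': P(affected) = 0.8·0.0471 / (0.8·0.0471 + 0.55·0.9529) ≈ 0.0670
After a second independent assay='positive': P(affected) = 0.75·0.0670 / (0.75·0.0670 + 0.65·0.9330) ≈ 0.0765
After a blood test='negative': P(affected) = 0.2·0.0765 / (0.2·0.0765 + 0.45·0.9235) ≈ 0.0355
After a blood test='positive': P(affected) = 0.8·0.0355 / (0.8·0.0355 + 0.55·0.9645) ≈ 0.0509
After a second independent assay='positive': P(affected) = 0.75·0.0509 / (0.75·0.0509 + 0.65·0.9491) ≈ 0.0582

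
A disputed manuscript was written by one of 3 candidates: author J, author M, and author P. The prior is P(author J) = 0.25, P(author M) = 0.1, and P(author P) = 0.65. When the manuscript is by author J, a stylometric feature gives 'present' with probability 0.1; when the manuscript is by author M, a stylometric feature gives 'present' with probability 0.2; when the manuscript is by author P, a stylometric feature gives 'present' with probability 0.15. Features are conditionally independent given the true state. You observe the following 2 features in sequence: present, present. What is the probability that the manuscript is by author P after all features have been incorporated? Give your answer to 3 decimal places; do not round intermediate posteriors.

0.692

After 'present': normaliser = 0.1·0.2500 + 0.2·0.1000 + 0.15·0.6500; P(author J) ≈ 0.1754, P(author M) ≈ 0.1404, P(author P) ≈ 0.6842
After 'present': normaliser = 0.1·0.1754 + 0.2·0.1404 + 0.15·0.6842; P(author J) ≈ 0.1183, P(author M) ≈ 0.1893, P(author P) ≈ 0.6923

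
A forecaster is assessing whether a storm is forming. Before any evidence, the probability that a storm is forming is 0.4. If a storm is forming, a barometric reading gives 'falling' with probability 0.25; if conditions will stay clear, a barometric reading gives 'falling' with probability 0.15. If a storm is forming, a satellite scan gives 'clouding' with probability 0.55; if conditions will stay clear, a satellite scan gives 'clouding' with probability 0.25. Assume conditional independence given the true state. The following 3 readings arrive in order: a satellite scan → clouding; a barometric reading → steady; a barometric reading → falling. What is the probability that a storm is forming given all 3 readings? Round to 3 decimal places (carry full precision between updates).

After a satellite scan='clouding': P(storm) = 0.55·0.4000 / (0.55·0.4000 + 0.25·0.6000) ≈ 0.5946
After a barometric reading='steady': P(storm) = 0.75·0.5946 / (0.75·0.5946 + 0.85·0.4054) ≈ 0.5641
After a barometric reading='falling': P(storm) = 0.25·0.5641 / (0.25·0.5641 + 0.15·0.4359) ≈ 0.6832

0.683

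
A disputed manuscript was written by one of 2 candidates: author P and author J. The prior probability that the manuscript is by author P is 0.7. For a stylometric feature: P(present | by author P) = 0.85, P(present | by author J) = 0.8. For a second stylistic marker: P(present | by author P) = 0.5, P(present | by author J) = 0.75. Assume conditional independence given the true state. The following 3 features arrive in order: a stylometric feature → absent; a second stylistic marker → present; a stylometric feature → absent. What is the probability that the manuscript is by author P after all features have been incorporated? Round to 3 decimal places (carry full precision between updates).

0.467

After a stylometric feature='absent': P(author P) = 0.15·0.7000 / (0.15·0.7000 + 0.2·0.3000) ≈ 0.6364
After a second stylistic marker='present': P(author P) = 0.5·0.6364 / (0.5·0.6364 + 0.75·0.3636) ≈ 0.5385
After a stylometric feature='absent': P(author P) = 0.15·0.5385 / (0.15·0.5385 + 0.2·0.4615) ≈ 0.4667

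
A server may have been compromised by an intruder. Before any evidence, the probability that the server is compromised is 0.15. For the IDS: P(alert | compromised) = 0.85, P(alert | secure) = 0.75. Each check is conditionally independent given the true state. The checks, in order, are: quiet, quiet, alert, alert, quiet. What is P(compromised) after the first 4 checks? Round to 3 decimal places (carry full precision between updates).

0.075

After 'quiet': P(compromised) = 0.15·0.1500 / (0.15·0.1500 + 0.25·0.8500) ≈ 0.0957
After 'quiet': P(compromised) = 0.15·0.0957 / (0.15·0.0957 + 0.25·0.9043) ≈ 0.0597
After 'alert': P(compromised) = 0.85·0.0597 / (0.85·0.0597 + 0.75·0.9403) ≈ 0.0672
After 'alert': P(compromised) = 0.85·0.0672 / (0.85·0.0672 + 0.75·0.9328) ≈ 0.0754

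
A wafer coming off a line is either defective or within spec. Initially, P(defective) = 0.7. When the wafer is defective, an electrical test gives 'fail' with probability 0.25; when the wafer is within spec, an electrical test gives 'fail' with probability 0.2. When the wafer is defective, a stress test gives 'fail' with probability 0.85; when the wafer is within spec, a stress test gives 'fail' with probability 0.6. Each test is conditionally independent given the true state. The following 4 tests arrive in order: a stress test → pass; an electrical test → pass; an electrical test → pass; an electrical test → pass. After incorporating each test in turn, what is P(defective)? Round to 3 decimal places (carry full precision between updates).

0.419

After a stress test='pass': P(defective) = 0.15·0.7000 / (0.15·0.7000 + 0.4·0.3000) ≈ 0.4667
After an electrical test='pass': P(defective) = 0.75·0.4667 / (0.75·0.4667 + 0.8·0.5333) ≈ 0.4506
After an electrical test='pass': P(defective) = 0.75·0.4506 / (0.75·0.4506 + 0.8·0.5494) ≈ 0.4347
After an electrical test='pass': P(defective) = 0.75·0.4347 / (0.75·0.4347 + 0.8·0.5653) ≈ 0.4189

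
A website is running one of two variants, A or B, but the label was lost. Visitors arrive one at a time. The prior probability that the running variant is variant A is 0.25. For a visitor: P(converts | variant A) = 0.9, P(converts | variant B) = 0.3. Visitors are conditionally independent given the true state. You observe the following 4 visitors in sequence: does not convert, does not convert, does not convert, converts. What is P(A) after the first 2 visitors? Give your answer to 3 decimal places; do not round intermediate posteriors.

Apply Bayes' rule sequentially, carrying P(A) forward.
After 'does not convert': P(A) = 0.1·0.2500 / (0.1·0.2500 + 0.7·0.7500) ≈ 0.0455
After 'does not convert': P(A) = 0.1·0.0455 / (0.1·0.0455 + 0.7·0.9545) ≈ 0.0068

0.007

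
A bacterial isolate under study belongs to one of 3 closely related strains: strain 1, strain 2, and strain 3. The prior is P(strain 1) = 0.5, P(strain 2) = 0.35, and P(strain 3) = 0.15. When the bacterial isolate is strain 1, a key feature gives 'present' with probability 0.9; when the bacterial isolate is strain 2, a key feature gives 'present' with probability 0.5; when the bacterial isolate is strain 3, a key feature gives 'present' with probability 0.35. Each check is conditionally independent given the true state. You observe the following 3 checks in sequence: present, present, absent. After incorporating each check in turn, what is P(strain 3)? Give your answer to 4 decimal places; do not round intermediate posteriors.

0.1242

Each posterior becomes the prior for the next update.
After 'present': normaliser = 0.9·0.5000 + 0.5·0.3500 + 0.35·0.1500; P(strain 1) ≈ 0.6642, P(strain 2) ≈ 0.2583, P(strain 3) ≈ 0.0775
After 'present': normaliser = 0.9·0.6642 + 0.5·0.2583 + 0.35·0.0775; P(strain 1) ≈ 0.7928, P(strain 2) ≈ 0.1713, P(strain 3) ≈ 0.0360
After 'absent': normaliser = 0.1·0.7928 + 0.5·0.1713 + 0.65·0.0360; P(strain 1) ≈ 0.4210, P(strain 2) ≈ 0.4548, P(strain 3) ≈ 0.1242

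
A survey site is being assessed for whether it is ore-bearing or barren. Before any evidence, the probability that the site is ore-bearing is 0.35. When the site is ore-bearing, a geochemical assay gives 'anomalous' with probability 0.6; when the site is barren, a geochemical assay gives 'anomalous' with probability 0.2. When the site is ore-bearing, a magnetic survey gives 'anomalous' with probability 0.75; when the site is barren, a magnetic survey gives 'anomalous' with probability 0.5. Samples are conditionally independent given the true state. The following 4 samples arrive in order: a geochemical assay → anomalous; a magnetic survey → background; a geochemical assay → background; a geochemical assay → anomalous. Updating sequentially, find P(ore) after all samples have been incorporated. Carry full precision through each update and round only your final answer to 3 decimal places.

0.548

After a geochemical assay='anomalous': P(ore) = 0.6·0.3500 / (0.6·0.3500 + 0.2·0.6500) ≈ 0.6176
After a magnetic survey='background': P(ore) = 0.25·0.6176 / (0.25·0.6176 + 0.5·0.3824) ≈ 0.4468
After a geochemical assay='background': P(ore) = 0.4·0.4468 / (0.4·0.4468 + 0.8·0.5532) ≈ 0.2877
After a geochemical assay='anomalous': P(ore) = 0.6·0.2877 / (0.6·0.2877 + 0.2·0.7123) ≈ 0.5478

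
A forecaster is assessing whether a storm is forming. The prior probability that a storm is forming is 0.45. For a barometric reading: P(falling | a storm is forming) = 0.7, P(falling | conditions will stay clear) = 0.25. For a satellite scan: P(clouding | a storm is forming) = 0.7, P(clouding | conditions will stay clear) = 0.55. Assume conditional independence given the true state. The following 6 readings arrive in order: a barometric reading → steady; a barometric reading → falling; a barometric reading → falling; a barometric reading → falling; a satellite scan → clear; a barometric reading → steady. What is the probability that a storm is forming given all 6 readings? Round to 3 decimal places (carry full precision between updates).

After a barometric reading='steady': P(storm) = 0.3·0.4500 / (0.3·0.4500 + 0.75·0.5500) ≈ 0.2466
After a barometric reading='falling': P(storm) = 0.7·0.2466 / (0.7·0.2466 + 0.25·0.7534) ≈ 0.4782
After a barometric reading='falling': P(storm) = 0.7·0.4782 / (0.7·0.4782 + 0.25·0.5218) ≈ 0.7196
After a barometric reading='falling': P(storm) = 0.7·0.7196 / (0.7·0.7196 + 0.25·0.2804) ≈ 0.8778
After a satellite scan='clear': P(storm) = 0.3·0.8778 / (0.3·0.8778 + 0.45·0.1222) ≈ 0.8273
After a barometric reading='steady': P(storm) = 0.3·0.8273 / (0.3·0.8273 + 0.75·0.1727) ≈ 0.6570

0.657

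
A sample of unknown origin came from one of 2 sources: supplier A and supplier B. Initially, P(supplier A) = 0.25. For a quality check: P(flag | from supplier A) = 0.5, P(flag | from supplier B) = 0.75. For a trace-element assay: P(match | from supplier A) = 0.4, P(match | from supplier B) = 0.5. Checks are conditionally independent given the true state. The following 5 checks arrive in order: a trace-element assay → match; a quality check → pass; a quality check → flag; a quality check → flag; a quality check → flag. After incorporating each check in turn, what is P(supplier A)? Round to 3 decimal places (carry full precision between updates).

0.136

After a trace-element assay='match': P(supplier A) = 0.4·0.2500 / (0.4·0.2500 + 0.5·0.7500) ≈ 0.2105
After a quality check='pass': P(supplier A) = 0.5·0.2105 / (0.5·0.2105 + 0.25·0.7895) ≈ 0.3478
After a quality check='flag': P(supplier A) = 0.5·0.3478 / (0.5·0.3478 + 0.75·0.6522) ≈ 0.2623
After a quality check='flag': P(supplier A) = 0.5·0.2623 / (0.5·0.2623 + 0.75·0.7377) ≈ 0.1916
After a quality check='flag': P(supplier A) = 0.5·0.1916 / (0.5·0.1916 + 0.75·0.8084) ≈ 0.1365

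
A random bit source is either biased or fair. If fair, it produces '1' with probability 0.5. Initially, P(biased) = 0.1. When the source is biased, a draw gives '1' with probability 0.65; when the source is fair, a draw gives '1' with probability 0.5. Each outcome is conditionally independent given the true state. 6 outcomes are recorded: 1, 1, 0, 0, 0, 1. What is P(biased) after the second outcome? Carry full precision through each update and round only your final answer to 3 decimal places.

After '1': P(biased) = 0.65·0.1000 / (0.65·0.1000 + 0.5·0.9000) ≈ 0.1262
After '1': P(biased) = 0.65·0.1262 / (0.65·0.1262 + 0.5·0.8738) ≈ 0.1581

0.158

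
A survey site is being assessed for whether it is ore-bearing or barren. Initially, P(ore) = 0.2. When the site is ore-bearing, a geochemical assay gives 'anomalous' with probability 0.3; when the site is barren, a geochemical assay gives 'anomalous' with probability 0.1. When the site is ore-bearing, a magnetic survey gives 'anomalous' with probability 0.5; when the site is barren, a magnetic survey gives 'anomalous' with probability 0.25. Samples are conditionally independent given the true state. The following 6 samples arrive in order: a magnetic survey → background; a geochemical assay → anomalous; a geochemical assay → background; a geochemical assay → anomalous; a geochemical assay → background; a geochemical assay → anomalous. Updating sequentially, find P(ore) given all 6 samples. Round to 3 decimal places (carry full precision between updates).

Apply Bayes' rule sequentially, carrying P(ore) forward.
After a magnetic survey='background': P(ore) = 0.5·0.2000 / (0.5·0.2000 + 0.75·0.8000) ≈ 0.1429
After a geochemical assay='anomalous': P(ore) = 0.3·0.1429 / (0.3·0.1429 + 0.1·0.8571) ≈ 0.3333
After a geochemical assay='background': P(ore) = 0.7·0.3333 / (0.7·0.3333 + 0.9·0.6667) ≈ 0.2800
After a geochemical assay='anomalous': P(ore) = 0.3·0.2800 / (0.3·0.2800 + 0.1·0.7200) ≈ 0.5385
After a geochemical assay='background': P(ore) = 0.7·0.5385 / (0.7·0.5385 + 0.9·0.4615) ≈ 0.4757
After a geochemical assay='anomalous': P(ore) = 0.3·0.4757 / (0.3·0.4757 + 0.1·0.5243) ≈ 0.7313

0.731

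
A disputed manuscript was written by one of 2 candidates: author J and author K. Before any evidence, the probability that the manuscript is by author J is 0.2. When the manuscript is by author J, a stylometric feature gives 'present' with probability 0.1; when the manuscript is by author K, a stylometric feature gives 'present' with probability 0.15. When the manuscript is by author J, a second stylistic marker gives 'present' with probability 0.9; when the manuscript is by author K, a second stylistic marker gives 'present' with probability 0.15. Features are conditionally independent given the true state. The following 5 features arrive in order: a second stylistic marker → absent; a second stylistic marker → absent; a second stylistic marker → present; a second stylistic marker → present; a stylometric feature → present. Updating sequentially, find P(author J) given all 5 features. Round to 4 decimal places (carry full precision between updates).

0.0767

After a second stylistic marker='absent': P(author J) = 0.1·0.2000 / (0.1·0.2000 + 0.85·0.8000) ≈ 0.0286
After a second stylistic marker='absent': P(author J) = 0.1·0.0286 / (0.1·0.0286 + 0.85·0.9714) ≈ 0.0034
After a second stylistic marker='present': P(author J) = 0.9·0.0034 / (0.9·0.0034 + 0.15·0.9966) ≈ 0.0203
After a second stylistic marker='present': P(author J) = 0.9·0.0203 / (0.9·0.0203 + 0.15·0.9797) ≈ 0.1108
After a stylometric feature='present': P(author J) = 0.1·0.1108 / (0.1·0.1108 + 0.15·0.8892) ≈ 0.0767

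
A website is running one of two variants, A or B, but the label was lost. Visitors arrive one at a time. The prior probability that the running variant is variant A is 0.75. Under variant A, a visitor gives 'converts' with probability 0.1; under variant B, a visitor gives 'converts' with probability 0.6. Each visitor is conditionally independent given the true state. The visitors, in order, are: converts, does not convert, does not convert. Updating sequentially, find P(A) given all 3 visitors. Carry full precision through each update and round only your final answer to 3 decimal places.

0.717

Each posterior becomes the prior for the next update.
After 'converts': P(A) = 0.1·0.7500 / (0.1·0.7500 + 0.6·0.2500) ≈ 0.3333
After 'does not convert': P(A) = 0.9·0.3333 / (0.9·0.3333 + 0.4·0.6667) ≈ 0.5294
After 'does not convert': P(A) = 0.9·0.5294 / (0.9·0.5294 + 0.4·0.4706) ≈ 0.7168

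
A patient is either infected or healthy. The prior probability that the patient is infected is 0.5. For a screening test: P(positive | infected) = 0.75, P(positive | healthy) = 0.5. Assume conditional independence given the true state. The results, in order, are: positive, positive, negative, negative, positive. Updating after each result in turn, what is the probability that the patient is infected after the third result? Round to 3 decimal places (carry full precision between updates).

0.529

After 'positive': P(infected) = 0.75·0.5000 / (0.75·0.5000 + 0.5·0.5000) ≈ 0.6000
After 'positive': P(infected) = 0.75·0.6000 / (0.75·0.6000 + 0.5·0.4000) ≈ 0.6923
After 'negative': P(infected) = 0.25·0.6923 / (0.25·0.6923 + 0.5·0.3077) ≈ 0.5294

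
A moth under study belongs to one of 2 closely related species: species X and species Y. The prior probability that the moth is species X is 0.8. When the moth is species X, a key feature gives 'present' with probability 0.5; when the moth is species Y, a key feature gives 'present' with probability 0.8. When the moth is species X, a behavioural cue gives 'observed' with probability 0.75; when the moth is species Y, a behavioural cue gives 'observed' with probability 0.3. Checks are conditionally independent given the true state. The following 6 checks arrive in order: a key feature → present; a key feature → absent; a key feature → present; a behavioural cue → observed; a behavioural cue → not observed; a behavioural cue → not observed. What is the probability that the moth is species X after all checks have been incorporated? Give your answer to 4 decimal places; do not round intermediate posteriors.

After a key feature='present': P(species X) = 0.5·0.8000 / (0.5·0.8000 + 0.8·0.2000) ≈ 0.7143
After a key feature='absent': P(species X) = 0.5·0.7143 / (0.5·0.7143 + 0.2·0.2857) ≈ 0.8621
After a key feature='present': P(species X) = 0.5·0.8621 / (0.5·0.8621 + 0.8·0.1379) ≈ 0.7962
After a behavioural cue='observed': P(species X) = 0.75·0.7962 / (0.75·0.7962 + 0.3·0.2038) ≈ 0.9071
After a behavioural cue='not observed': P(species X) = 0.25·0.9071 / (0.25·0.9071 + 0.7·0.0929) ≈ 0.7772
After a behavioural cue='not observed': P(species X) = 0.25·0.7772 / (0.25·0.7772 + 0.7·0.2228) ≈ 0.5547

0.5547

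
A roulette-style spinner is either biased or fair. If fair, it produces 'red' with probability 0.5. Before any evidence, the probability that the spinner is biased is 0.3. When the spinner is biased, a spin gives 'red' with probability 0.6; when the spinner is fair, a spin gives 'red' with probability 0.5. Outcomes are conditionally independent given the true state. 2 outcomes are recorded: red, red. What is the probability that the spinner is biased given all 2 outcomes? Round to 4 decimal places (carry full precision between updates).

Apply Bayes' rule sequentially, carrying P(biased) forward.
After 'red': P(biased) = 0.6·0.3000 / (0.6·0.3000 + 0.5·0.7000) ≈ 0.3396
After 'red': P(biased) = 0.6·0.3396 / (0.6·0.3396 + 0.5·0.6604) ≈ 0.3816

0.3816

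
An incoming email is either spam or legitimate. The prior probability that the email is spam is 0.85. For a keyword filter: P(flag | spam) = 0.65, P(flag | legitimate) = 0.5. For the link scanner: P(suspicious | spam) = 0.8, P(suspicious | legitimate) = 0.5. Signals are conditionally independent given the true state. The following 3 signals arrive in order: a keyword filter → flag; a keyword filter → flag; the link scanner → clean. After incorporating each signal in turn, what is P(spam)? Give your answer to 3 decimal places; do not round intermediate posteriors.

Each posterior becomes the prior for the next update.
After a keyword filter='flag': P(spam) = 0.65·0.8500 / (0.65·0.8500 + 0.5·0.1500) ≈ 0.8805
After a keyword filter='flag': P(spam) = 0.65·0.8805 / (0.65·0.8805 + 0.5·0.1195) ≈ 0.9055
After the link scanner='clean': P(spam) = 0.2·0.9055 / (0.2·0.9055 + 0.5·0.0945) ≈ 0.7930

0.793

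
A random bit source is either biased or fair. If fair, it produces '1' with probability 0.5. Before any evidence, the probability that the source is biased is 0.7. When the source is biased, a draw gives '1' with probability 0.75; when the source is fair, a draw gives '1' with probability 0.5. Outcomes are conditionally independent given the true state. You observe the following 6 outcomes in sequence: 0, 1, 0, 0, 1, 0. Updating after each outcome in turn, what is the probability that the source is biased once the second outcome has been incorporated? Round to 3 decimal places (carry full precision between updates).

After '0': P(biased) = 0.25·0.7000 / (0.25·0.7000 + 0.5·0.3000) ≈ 0.5385
After '1': P(biased) = 0.75·0.5385 / (0.75·0.5385 + 0.5·0.4615) ≈ 0.6364

0.636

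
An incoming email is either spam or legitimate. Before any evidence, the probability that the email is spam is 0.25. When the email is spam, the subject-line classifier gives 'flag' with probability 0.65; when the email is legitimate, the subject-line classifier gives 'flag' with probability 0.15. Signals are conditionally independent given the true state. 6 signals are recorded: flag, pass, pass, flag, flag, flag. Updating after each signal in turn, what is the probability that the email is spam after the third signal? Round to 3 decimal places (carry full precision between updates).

After 'flag': P(spam) = 0.65·0.2500 / (0.65·0.2500 + 0.15·0.7500) ≈ 0.5909
After 'pass': P(spam) = 0.35·0.5909 / (0.35·0.5909 + 0.85·0.4091) ≈ 0.3730
After 'pass': P(spam) = 0.35·0.3730 / (0.35·0.3730 + 0.85·0.6270) ≈ 0.1967

0.197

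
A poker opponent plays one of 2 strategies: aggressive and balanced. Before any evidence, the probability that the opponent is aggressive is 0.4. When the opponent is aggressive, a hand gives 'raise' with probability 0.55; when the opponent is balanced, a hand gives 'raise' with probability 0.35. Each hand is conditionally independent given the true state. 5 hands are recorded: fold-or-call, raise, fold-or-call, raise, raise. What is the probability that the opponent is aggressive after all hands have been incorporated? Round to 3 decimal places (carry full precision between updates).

0.554

Each posterior becomes the prior for the next update.
After 'fold-or-call': P(aggressive) = 0.45·0.4000 / (0.45·0.4000 + 0.65·0.6000) ≈ 0.3158
After 'raise': P(aggressive) = 0.55·0.3158 / (0.55·0.3158 + 0.35·0.6842) ≈ 0.4204
After 'fold-or-call': P(aggressive) = 0.45·0.4204 / (0.45·0.4204 + 0.65·0.5796) ≈ 0.3343
After 'raise': P(aggressive) = 0.55·0.3343 / (0.55·0.3343 + 0.35·0.6657) ≈ 0.4410
After 'raise': P(aggressive) = 0.55·0.4410 / (0.55·0.4410 + 0.35·0.5590) ≈ 0.5536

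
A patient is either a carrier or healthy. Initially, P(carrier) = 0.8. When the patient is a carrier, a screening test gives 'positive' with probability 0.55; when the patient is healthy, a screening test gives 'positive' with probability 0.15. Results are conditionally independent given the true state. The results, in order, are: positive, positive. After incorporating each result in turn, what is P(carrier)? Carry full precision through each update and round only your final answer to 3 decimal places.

Each posterior becomes the prior for the next update.
After 'positive': P(carrier) = 0.55·0.8000 / (0.55·0.8000 + 0.15·0.2000) ≈ 0.9362
After 'positive': P(carrier) = 0.55·0.9362 / (0.55·0.9362 + 0.15·0.0638) ≈ 0.9817

0.982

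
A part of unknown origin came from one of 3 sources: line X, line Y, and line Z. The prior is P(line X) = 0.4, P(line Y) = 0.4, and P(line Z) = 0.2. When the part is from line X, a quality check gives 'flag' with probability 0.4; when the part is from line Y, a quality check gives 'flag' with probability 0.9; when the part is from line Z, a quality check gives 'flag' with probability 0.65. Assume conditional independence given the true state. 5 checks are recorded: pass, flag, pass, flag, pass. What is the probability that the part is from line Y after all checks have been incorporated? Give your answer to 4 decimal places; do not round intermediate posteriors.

0.0182

Apply Bayes' rule sequentially, carrying P(line Y) forward.
After 'pass': normaliser = 0.6·0.4000 + 0.1·0.4000 + 0.35·0.2000; P(line X) ≈ 0.6857, P(line Y) ≈ 0.1143, P(line Z) ≈ 0.2000
After 'flag': normaliser = 0.4·0.6857 + 0.9·0.1143 + 0.65·0.2000; P(line X) ≈ 0.5408, P(line Y) ≈ 0.2028, P(line Z) ≈ 0.2563
After 'pass': normaliser = 0.6·0.5408 + 0.1·0.2028 + 0.35·0.2563; P(line X) ≈ 0.7468, P(line Y) ≈ 0.0467, P(line Z) ≈ 0.2065
After 'flag': normaliser = 0.4·0.7468 + 0.9·0.0467 + 0.65·0.2065; P(line X) ≈ 0.6290, P(line Y) ≈ 0.0884, P(line Z) ≈ 0.2826
After 'pass': normaliser = 0.6·0.6290 + 0.1·0.0884 + 0.35·0.2826; P(line X) ≈ 0.7779, P(line Y) ≈ 0.0182, P(line Z) ≈ 0.2039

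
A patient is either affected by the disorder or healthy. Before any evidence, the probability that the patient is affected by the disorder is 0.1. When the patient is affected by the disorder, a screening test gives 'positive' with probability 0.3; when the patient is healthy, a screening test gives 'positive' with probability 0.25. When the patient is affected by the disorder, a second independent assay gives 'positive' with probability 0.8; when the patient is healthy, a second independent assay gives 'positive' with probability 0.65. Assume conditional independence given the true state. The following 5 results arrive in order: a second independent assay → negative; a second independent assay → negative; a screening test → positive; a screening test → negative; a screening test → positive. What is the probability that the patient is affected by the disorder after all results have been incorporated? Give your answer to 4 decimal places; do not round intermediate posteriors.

0.0465

After a second independent assay='negative': P(affected) = 0.2·0.1000 / (0.2·0.1000 + 0.35·0.9000) ≈ 0.0597
After a second independent assay='negative': P(affected) = 0.2·0.0597 / (0.2·0.0597 + 0.35·0.9403) ≈ 0.0350
After a screening test='positive': P(affected) = 0.3·0.0350 / (0.3·0.0350 + 0.25·0.9650) ≈ 0.0417
After a screening test='negative': P(affected) = 0.7·0.0417 / (0.7·0.0417 + 0.75·0.9583) ≈ 0.0390
After a screening test='positive': P(affected) = 0.3·0.0390 / (0.3·0.0390 + 0.25·0.9610) ≈ 0.0465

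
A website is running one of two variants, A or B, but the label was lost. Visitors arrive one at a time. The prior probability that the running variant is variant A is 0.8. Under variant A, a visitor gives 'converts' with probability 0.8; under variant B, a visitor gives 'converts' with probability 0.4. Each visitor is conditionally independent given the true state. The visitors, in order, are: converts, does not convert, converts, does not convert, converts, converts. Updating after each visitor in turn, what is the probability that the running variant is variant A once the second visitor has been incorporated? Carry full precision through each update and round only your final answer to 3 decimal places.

0.727

Apply Bayes' rule sequentially, carrying P(A) forward.
After 'converts': P(A) = 0.8·0.8000 / (0.8·0.8000 + 0.4·0.2000) ≈ 0.8889
After 'does not convert': P(A) = 0.2·0.8889 / (0.2·0.8889 + 0.6·0.1111) ≈ 0.7273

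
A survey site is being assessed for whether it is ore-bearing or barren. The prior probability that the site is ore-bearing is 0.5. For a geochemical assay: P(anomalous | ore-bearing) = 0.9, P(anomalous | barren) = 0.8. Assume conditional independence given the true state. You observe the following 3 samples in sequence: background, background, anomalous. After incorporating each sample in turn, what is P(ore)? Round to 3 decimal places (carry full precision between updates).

0.220

After 'background': P(ore) = 0.1·0.5000 / (0.1·0.5000 + 0.2·0.5000) ≈ 0.3333
After 'background': P(ore) = 0.1·0.3333 / (0.1·0.3333 + 0.2·0.6667) ≈ 0.2000
After 'anomalous': P(ore) = 0.9·0.2000 / (0.9·0.2000 + 0.8·0.8000) ≈ 0.2195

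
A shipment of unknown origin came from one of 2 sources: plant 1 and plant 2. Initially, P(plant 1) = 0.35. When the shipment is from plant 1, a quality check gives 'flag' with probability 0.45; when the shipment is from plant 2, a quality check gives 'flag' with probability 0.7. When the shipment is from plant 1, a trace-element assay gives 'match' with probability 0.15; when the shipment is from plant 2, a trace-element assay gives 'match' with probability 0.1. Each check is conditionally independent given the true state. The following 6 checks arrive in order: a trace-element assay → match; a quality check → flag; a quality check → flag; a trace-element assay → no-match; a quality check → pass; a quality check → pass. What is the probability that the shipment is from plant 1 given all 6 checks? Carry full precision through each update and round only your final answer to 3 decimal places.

After a trace-element assay='match': P(plant 1) = 0.15·0.3500 / (0.15·0.3500 + 0.1·0.6500) ≈ 0.4468
After a quality check='flag': P(plant 1) = 0.45·0.4468 / (0.45·0.4468 + 0.7·0.5532) ≈ 0.3418
After a quality check='flag': P(plant 1) = 0.45·0.3418 / (0.45·0.3418 + 0.7·0.6582) ≈ 0.2503
After a trace-element assay='no-match': P(plant 1) = 0.85·0.2503 / (0.85·0.2503 + 0.9·0.7497) ≈ 0.2397
After a quality check='pass': P(plant 1) = 0.55·0.2397 / (0.55·0.2397 + 0.3·0.7603) ≈ 0.3663
After a quality check='pass': P(plant 1) = 0.55·0.3663 / (0.55·0.3663 + 0.3·0.6337) ≈ 0.5145

0.514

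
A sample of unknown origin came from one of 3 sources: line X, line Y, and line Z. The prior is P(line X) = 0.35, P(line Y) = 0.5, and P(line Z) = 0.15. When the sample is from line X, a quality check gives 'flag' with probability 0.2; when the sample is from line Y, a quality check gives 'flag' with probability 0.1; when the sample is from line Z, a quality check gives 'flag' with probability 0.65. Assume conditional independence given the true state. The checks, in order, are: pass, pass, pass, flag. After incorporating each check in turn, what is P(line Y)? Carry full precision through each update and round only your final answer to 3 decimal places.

After 'pass': normaliser = 0.8·0.3500 + 0.9·0.5000 + 0.35·0.1500; P(line X) ≈ 0.3578, P(line Y) ≈ 0.5751, P(line Z) ≈ 0.0671
After 'pass': normaliser = 0.8·0.3578 + 0.9·0.5751 + 0.35·0.0671; P(line X) ≈ 0.3460, P(line Y) ≈ 0.6256, P(line Z) ≈ 0.0284
After 'pass': normaliser = 0.8·0.3460 + 0.9·0.6256 + 0.35·0.0284; P(line X) ≈ 0.3257, P(line Y) ≈ 0.6626, P(line Z) ≈ 0.0117
After 'flag': normaliser = 0.2·0.3257 + 0.1·0.6626 + 0.65·0.0117; P(line X) ≈ 0.4687, P(line Y) ≈ 0.4767, P(line Z) ≈ 0.0547

0.477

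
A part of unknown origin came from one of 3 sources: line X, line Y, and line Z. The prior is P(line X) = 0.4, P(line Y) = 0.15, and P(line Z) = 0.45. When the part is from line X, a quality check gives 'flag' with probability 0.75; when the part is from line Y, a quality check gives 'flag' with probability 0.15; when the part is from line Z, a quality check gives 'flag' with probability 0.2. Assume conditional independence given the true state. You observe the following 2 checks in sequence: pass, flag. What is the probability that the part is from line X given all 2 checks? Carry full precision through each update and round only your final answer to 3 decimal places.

Apply Bayes' rule sequentially, carrying P(line X) forward.
After 'pass': normaliser = 0.25·0.4000 + 0.85·0.1500 + 0.8·0.4500; P(line X) ≈ 0.1702, P(line Y) ≈ 0.2170, P(line Z) ≈ 0.6128
After 'flag': normaliser = 0.75·0.1702 + 0.15·0.2170 + 0.2·0.6128; P(line X) ≈ 0.4515, P(line Y) ≈ 0.1151, P(line Z) ≈ 0.4334

0.451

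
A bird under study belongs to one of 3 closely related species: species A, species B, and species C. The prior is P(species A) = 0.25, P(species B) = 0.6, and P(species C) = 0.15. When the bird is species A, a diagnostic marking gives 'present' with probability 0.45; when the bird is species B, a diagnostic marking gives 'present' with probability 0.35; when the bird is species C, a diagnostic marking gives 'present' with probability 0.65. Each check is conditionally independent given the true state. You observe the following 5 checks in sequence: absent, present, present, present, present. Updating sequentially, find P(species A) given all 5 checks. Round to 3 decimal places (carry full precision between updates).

After 'absent': normaliser = 0.55·0.2500 + 0.65·0.6000 + 0.35·0.1500; P(species A) ≈ 0.2371, P(species B) ≈ 0.6724, P(species C) ≈ 0.0905
After 'present': normaliser = 0.45·0.2371 + 0.35·0.6724 + 0.65·0.0905; P(species A) ≈ 0.2661, P(species B) ≈ 0.5871, P(species C) ≈ 0.1468
After 'present': normaliser = 0.45·0.2661 + 0.35·0.5871 + 0.65·0.1468; P(species A) ≈ 0.2847, P(species B) ≈ 0.4885, P(species C) ≈ 0.2268
After 'present': normaliser = 0.45·0.2847 + 0.35·0.4885 + 0.65·0.2268; P(species A) ≈ 0.2869, P(species B) ≈ 0.3829, P(species C) ≈ 0.3302
After 'present': normaliser = 0.45·0.2869 + 0.35·0.3829 + 0.65·0.3302; P(species A) ≈ 0.2703, P(species B) ≈ 0.2805, P(species C) ≈ 0.4492

0.270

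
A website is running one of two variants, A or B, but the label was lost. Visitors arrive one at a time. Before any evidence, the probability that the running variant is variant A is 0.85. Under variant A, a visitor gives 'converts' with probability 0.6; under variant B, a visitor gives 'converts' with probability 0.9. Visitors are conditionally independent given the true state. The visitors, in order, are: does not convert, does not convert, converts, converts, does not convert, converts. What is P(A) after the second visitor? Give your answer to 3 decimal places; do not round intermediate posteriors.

0.989

Apply Bayes' rule sequentially, carrying P(A) forward.
After 'does not convert': P(A) = 0.4·0.8500 / (0.4·0.8500 + 0.1·0.1500) ≈ 0.9577
After 'does not convert': P(A) = 0.4·0.9577 / (0.4·0.9577 + 0.1·0.0423) ≈ 0.9891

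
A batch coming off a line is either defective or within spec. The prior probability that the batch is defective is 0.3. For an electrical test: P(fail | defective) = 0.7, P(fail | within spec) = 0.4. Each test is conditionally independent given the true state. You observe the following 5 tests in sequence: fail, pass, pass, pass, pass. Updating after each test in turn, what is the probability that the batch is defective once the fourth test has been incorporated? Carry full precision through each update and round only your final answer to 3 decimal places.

0.086

After 'fail': P(defective) = 0.7·0.3000 / (0.7·0.3000 + 0.4·0.7000) ≈ 0.4286
After 'pass': P(defective) = 0.3·0.4286 / (0.3·0.4286 + 0.6·0.5714) ≈ 0.2727
After 'pass': P(defective) = 0.3·0.2727 / (0.3·0.2727 + 0.6·0.7273) ≈ 0.1579
After 'pass': P(defective) = 0.3·0.1579 / (0.3·0.1579 + 0.6·0.8421) ≈ 0.0857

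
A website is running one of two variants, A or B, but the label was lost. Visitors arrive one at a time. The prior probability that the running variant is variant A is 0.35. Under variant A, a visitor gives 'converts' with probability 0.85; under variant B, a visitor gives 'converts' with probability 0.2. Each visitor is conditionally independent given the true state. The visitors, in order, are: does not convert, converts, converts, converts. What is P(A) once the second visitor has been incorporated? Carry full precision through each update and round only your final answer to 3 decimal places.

0.300

After 'does not convert': P(A) = 0.15·0.3500 / (0.15·0.3500 + 0.8·0.6500) ≈ 0.0917
After 'converts': P(A) = 0.85·0.0917 / (0.85·0.0917 + 0.2·0.9083) ≈ 0.3003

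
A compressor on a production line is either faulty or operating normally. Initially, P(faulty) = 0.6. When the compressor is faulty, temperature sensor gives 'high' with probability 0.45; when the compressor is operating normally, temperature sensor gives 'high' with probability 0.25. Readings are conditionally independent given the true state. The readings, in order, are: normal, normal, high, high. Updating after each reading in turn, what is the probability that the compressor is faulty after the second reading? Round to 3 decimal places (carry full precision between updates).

0.446

After 'normal': P(faulty) = 0.55·0.6000 / (0.55·0.6000 + 0.75·0.4000) ≈ 0.5238
After 'normal': P(faulty) = 0.55·0.5238 / (0.55·0.5238 + 0.75·0.4762) ≈ 0.4465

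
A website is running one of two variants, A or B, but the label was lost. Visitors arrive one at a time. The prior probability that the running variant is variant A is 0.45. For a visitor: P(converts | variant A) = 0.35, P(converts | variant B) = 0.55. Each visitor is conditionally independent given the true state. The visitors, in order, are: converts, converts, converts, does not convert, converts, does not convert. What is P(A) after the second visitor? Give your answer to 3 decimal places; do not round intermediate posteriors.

0.249

After 'converts': P(A) = 0.35·0.4500 / (0.35·0.4500 + 0.55·0.5500) ≈ 0.3424
After 'converts': P(A) = 0.35·0.3424 / (0.35·0.3424 + 0.55·0.6576) ≈ 0.2489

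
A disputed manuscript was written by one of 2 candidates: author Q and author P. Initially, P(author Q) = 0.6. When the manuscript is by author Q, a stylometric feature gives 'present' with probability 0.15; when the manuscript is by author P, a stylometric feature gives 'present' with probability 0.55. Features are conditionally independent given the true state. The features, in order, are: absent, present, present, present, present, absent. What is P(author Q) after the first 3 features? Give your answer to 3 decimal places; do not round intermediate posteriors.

After 'absent': P(author Q) = 0.85·0.6000 / (0.85·0.6000 + 0.45·0.4000) ≈ 0.7391
After 'present': P(author Q) = 0.15·0.7391 / (0.15·0.7391 + 0.55·0.2609) ≈ 0.4359
After 'present': P(author Q) = 0.15·0.4359 / (0.15·0.4359 + 0.55·0.5641) ≈ 0.1741

0.174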